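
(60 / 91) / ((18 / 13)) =10 / 21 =0.48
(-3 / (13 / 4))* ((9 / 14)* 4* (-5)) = 1080 / 91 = 11.87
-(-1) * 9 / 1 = 9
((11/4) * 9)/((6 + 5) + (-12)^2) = 99/620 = 0.16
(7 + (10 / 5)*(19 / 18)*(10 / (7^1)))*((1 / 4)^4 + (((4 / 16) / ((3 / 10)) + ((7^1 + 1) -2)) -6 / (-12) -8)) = -321179 / 48384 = -6.64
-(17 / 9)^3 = -4913 / 729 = -6.74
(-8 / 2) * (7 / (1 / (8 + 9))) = -476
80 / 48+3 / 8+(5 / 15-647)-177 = -6573 / 8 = -821.62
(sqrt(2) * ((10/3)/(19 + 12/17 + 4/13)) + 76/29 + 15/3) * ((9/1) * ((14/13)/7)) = 1020 * sqrt(2)/4423 + 306/29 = 10.88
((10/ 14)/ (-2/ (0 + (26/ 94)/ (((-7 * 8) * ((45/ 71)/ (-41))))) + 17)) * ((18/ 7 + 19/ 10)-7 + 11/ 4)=0.01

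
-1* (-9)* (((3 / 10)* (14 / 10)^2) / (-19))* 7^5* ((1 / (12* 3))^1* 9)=-22235661 / 19000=-1170.30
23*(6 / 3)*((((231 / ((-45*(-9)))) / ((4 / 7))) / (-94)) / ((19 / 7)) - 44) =-976100059 / 482220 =-2024.18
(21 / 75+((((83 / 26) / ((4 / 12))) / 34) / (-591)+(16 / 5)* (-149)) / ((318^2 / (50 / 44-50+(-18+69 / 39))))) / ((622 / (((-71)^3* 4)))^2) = 3155636704862979600668593 / 1014888438151559400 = 3109343.44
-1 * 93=-93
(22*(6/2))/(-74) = -33/37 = -0.89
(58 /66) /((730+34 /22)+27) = 29 /25032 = 0.00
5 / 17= 0.29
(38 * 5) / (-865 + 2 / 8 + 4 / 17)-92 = -5421324 / 58787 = -92.22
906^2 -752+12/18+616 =2462102/3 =820700.67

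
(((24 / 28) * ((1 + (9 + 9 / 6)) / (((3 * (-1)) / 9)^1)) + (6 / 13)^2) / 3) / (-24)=3859 / 9464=0.41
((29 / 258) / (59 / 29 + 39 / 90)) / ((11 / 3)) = 12615 / 1015531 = 0.01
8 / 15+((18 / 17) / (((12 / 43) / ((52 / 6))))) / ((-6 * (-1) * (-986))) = 265397 / 502860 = 0.53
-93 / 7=-13.29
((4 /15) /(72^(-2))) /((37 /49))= 338688 /185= 1830.75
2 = 2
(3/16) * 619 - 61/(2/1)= 1369/16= 85.56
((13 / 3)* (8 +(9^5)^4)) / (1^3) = 158049650967740074517 / 3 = 52683216989246691505.67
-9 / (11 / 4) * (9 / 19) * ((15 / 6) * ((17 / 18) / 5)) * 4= -612 / 209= -2.93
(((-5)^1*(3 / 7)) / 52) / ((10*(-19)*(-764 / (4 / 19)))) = -3 / 50196328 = -0.00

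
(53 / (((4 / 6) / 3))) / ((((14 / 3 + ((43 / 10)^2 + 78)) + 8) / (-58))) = -4149900 / 32747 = -126.73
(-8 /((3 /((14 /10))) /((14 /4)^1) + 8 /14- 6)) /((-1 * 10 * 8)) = -49 /2360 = -0.02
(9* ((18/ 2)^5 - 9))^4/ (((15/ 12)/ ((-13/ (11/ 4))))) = -3316261458932353990656000/ 11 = -301478314448395817332363.60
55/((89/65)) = 3575/89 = 40.17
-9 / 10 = -0.90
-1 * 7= -7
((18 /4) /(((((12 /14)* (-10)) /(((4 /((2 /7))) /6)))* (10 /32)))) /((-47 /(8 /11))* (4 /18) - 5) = 3528 /17425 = 0.20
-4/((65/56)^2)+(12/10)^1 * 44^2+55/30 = 58864331/25350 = 2322.06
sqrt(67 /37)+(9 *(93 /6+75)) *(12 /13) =sqrt(2479) /37+9774 /13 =753.19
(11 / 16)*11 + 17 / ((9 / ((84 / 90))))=20143 / 2160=9.33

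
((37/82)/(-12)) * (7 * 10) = -1295/492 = -2.63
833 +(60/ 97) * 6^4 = 158561/ 97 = 1634.65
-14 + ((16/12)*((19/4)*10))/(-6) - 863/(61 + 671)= -56513/2196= -25.73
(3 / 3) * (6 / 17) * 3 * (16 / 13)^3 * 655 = 48291840 / 37349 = 1292.99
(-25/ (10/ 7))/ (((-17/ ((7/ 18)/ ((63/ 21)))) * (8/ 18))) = 245/ 816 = 0.30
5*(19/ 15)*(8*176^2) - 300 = 4707452/ 3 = 1569150.67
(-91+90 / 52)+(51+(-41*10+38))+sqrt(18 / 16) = -10667 / 26+3*sqrt(2) / 4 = -409.21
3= 3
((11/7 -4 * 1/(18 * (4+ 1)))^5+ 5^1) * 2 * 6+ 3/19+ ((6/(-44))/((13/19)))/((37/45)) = 33160020279677100907/207851360898431250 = 159.54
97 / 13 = 7.46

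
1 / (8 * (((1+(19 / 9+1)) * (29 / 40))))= 45 / 1073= 0.04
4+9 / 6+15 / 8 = 59 / 8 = 7.38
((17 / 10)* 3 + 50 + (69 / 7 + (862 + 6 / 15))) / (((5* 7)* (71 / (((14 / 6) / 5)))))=12983 / 74550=0.17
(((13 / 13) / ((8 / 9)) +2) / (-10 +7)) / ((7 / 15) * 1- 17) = 125 / 1984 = 0.06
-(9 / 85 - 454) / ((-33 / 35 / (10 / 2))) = -1350335 / 561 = -2407.01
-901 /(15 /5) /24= -901 /72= -12.51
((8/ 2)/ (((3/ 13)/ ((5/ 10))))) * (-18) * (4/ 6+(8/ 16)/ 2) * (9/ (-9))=143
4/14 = 2/7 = 0.29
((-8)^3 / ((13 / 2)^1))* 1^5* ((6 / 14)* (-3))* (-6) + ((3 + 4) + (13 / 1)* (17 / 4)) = -198525 / 364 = -545.40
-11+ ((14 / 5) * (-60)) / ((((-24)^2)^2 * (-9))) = -1368569 / 124416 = -11.00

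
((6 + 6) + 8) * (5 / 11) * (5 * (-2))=-1000 / 11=-90.91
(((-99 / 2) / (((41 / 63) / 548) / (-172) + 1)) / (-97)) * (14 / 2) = 2057561352 / 575994439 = 3.57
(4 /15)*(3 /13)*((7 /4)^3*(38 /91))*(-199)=-185269 /6760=-27.41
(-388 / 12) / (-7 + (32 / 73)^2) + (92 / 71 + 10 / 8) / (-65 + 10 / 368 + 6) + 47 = 1445195172382 / 27950103459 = 51.71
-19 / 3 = -6.33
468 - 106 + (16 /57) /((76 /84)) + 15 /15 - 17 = 125018 /361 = 346.31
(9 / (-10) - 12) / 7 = -129 / 70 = -1.84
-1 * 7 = -7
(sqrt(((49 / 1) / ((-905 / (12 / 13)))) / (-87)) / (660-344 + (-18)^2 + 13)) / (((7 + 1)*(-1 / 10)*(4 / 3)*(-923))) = 21*sqrt(341185) / 329021891224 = 0.00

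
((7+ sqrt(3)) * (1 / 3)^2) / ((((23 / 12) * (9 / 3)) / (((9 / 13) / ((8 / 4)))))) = 0.06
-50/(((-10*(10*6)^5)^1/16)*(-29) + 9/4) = -200/56376000009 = -0.00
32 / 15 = 2.13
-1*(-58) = 58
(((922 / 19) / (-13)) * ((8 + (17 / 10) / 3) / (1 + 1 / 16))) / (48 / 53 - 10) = 50234248 / 15179385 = 3.31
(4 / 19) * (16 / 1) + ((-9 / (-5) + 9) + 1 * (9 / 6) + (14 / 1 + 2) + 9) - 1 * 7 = 6397 / 190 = 33.67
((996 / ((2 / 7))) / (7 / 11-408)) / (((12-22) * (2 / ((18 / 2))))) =172557 / 44810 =3.85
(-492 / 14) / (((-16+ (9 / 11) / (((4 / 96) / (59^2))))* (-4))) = 1353 / 10524080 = 0.00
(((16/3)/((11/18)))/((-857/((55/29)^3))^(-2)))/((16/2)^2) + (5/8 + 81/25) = 5251823458910923/2435896375000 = 2156.01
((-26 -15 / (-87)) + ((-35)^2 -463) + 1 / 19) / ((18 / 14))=946540 / 1653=572.62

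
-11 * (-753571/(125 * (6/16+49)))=66314248/49375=1343.07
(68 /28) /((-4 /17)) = -289 /28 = -10.32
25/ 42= 0.60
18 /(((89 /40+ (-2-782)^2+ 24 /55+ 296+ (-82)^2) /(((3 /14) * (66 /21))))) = 29040 /1489265771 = 0.00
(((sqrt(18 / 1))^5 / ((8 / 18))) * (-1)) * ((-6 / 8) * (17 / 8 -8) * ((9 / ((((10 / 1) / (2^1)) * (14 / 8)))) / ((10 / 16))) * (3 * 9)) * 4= -299732724 * sqrt(2) / 175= -2422206.19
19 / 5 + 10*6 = 319 / 5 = 63.80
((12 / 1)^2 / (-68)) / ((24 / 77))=-231 / 34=-6.79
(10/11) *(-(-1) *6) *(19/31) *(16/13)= 18240/4433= 4.11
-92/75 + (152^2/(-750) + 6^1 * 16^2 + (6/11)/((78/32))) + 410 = 1914.19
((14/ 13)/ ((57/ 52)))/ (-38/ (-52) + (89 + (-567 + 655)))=1456/ 263397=0.01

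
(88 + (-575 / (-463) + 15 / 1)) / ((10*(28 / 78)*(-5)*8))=-235287 / 324100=-0.73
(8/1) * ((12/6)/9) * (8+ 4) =64/3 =21.33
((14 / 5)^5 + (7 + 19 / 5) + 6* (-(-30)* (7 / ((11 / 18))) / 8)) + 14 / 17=257974963 / 584375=441.45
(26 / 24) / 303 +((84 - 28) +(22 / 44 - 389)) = -1208957 / 3636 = -332.50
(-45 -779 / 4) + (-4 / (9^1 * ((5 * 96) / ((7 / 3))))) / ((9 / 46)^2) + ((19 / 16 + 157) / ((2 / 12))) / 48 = -923927377 / 4199040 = -220.03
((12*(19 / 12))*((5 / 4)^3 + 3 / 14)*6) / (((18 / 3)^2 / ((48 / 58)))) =18449 / 3248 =5.68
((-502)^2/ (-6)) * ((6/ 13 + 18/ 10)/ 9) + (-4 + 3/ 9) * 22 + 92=-6167468/ 585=-10542.68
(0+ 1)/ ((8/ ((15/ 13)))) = 15/ 104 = 0.14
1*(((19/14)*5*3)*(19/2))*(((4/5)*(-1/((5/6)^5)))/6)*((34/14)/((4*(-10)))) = 2982582/765625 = 3.90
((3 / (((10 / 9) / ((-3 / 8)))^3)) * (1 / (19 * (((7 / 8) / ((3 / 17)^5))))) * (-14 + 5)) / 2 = 129140163 / 24171645568000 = 0.00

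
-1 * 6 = -6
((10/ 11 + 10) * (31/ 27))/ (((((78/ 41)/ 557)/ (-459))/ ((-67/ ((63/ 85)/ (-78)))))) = -2741595552200/ 231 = -11868379013.85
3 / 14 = 0.21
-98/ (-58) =49/ 29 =1.69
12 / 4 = 3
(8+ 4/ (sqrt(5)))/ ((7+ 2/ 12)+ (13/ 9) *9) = 24 *sqrt(5)/ 605+ 48/ 121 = 0.49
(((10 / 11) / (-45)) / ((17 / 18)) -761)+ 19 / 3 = -423380 / 561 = -754.69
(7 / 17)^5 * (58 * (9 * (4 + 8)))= 105279048 / 1419857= 74.15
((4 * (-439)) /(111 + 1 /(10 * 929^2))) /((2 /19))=-143972499620 /957975511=-150.29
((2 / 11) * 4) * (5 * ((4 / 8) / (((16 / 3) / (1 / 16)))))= 15 / 704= 0.02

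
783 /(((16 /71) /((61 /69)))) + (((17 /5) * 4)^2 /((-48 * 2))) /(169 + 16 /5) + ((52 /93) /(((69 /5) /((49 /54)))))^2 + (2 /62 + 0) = 2117130033308707147 /689228917619760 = 3071.74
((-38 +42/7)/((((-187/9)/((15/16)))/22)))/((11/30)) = 16200/187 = 86.63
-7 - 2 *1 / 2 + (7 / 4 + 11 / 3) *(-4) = -89 / 3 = -29.67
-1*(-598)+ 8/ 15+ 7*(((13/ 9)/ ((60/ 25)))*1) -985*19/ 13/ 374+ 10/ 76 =14941008187/ 24942060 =599.03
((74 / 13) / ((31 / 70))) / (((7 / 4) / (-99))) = -293040 / 403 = -727.15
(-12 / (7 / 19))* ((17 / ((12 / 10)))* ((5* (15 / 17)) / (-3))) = 678.57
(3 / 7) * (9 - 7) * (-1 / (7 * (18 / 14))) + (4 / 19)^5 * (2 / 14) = -707018 / 7428297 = -0.10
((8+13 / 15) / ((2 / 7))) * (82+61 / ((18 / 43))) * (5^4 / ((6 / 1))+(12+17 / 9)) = 1621871825 / 1944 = 834296.21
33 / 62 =0.53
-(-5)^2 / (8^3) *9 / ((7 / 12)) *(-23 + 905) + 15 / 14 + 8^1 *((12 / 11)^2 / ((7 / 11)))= -3195417 / 4928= -648.42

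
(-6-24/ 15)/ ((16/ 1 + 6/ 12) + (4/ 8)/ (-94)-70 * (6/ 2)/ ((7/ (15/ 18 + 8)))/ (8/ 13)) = 14288/ 778565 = 0.02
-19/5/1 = -19/5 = -3.80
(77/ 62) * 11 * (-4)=-1694/ 31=-54.65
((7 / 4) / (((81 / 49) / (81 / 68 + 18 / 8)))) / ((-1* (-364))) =49 / 4896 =0.01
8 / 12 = 2 / 3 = 0.67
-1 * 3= -3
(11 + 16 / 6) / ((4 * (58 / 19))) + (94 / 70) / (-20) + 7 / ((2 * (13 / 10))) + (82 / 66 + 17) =127651207 / 5805800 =21.99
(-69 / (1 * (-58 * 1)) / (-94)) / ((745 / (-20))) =0.00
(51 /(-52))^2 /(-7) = -2601 /18928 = -0.14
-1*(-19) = 19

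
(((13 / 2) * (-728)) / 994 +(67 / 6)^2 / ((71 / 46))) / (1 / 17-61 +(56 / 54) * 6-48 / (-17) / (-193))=-318791803 / 229504376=-1.39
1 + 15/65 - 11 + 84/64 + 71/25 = -29207/5200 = -5.62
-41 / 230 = -0.18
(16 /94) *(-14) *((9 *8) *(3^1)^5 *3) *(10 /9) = -6531840 /47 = -138975.32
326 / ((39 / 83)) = 27058 / 39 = 693.79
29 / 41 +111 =4580 / 41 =111.71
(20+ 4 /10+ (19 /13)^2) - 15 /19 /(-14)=5078113 /224770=22.59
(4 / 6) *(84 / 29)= 56 / 29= 1.93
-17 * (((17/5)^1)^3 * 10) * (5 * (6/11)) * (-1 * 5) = 91113.82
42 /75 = 14 /25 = 0.56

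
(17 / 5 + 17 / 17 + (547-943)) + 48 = -1718 / 5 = -343.60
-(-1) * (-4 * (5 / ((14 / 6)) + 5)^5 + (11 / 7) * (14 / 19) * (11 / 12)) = -74372.71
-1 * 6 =-6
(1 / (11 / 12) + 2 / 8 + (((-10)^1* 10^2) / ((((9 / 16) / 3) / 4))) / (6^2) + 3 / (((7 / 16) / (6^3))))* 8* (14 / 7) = 29601340 / 2079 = 14238.26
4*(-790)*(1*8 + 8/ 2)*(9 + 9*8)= -3071520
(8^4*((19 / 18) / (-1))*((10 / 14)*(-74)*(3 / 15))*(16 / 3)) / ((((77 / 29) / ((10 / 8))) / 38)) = 4360881.98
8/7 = 1.14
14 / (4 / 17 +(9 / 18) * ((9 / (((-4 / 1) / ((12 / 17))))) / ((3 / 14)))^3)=-34391 / 499516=-0.07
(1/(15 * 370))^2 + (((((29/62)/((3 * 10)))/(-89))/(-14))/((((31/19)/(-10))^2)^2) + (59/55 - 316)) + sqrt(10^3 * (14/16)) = -1903097716544861299697/6043314100461907500 + 5 * sqrt(35) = -285.33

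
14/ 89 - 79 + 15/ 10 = -13767/ 178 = -77.34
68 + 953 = 1021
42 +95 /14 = 683 /14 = 48.79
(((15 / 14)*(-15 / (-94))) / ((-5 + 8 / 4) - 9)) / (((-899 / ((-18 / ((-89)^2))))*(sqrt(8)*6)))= -225*sqrt(2) / 149939333824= -0.00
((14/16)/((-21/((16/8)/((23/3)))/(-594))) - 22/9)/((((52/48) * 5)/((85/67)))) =0.94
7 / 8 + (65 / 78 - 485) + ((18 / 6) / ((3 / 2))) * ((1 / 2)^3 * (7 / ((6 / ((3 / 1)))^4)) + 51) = -73187 / 192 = -381.18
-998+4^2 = -982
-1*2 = -2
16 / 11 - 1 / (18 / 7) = 211 / 198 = 1.07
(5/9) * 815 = 4075/9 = 452.78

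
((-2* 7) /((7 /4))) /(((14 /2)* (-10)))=4 /35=0.11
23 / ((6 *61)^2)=23 / 133956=0.00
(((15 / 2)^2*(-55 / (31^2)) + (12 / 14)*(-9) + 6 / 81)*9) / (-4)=7889611 / 322896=24.43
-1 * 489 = -489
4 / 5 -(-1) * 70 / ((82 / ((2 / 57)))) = 9698 / 11685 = 0.83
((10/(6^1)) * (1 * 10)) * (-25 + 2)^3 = -608350/3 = -202783.33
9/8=1.12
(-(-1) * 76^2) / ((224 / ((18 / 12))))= 1083 / 28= 38.68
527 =527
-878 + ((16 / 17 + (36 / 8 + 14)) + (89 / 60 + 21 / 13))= -11343401 / 13260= -855.46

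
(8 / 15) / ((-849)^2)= 0.00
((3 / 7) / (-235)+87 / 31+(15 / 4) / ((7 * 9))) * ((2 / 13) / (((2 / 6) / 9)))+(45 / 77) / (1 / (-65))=-380508039 / 14584570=-26.09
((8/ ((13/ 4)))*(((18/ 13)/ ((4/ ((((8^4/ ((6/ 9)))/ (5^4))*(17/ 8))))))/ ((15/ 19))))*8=180.37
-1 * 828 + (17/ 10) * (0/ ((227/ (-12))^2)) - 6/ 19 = -15738/ 19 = -828.32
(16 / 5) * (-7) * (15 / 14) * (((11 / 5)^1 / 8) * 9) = -297 / 5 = -59.40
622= 622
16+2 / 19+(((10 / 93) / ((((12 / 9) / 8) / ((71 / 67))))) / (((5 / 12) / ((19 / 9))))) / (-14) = 13141754 / 828723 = 15.86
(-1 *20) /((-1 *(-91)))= -0.22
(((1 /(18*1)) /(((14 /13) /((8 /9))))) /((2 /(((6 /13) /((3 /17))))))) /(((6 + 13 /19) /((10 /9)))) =6460 /648081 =0.01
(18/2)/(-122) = -9/122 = -0.07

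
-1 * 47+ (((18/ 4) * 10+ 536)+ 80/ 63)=33722/ 63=535.27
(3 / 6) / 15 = 1 / 30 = 0.03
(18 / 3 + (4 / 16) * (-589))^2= 319225 / 16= 19951.56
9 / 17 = 0.53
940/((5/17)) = 3196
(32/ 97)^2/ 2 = 512/ 9409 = 0.05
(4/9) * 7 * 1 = 28/9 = 3.11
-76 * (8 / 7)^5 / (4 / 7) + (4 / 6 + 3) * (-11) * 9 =-1494155 / 2401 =-622.31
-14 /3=-4.67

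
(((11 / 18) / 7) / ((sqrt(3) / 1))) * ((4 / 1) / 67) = 22 * sqrt(3) / 12663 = 0.00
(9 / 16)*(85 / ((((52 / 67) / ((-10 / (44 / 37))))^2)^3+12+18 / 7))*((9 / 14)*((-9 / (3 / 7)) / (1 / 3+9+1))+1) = -368971025037856242563377265625 / 366936613898986609612202425664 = -1.01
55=55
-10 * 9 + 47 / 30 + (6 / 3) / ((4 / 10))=-2503 / 30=-83.43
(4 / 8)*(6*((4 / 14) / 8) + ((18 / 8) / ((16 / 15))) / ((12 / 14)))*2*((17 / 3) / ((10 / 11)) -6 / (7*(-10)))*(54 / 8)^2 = 772939017 / 1003520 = 770.23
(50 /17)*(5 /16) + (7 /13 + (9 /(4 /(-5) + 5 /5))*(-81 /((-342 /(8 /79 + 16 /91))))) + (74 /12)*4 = 29.08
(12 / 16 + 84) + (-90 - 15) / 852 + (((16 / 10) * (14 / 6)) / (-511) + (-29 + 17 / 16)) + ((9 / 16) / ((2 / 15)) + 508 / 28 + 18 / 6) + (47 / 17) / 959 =3327742714087 / 40559255520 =82.05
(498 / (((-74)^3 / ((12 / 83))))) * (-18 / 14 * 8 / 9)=72 / 354571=0.00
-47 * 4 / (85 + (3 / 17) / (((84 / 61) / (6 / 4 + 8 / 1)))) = -178976 / 82079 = -2.18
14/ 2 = 7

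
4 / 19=0.21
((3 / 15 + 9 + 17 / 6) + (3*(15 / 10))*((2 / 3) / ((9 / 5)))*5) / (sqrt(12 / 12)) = 611 / 30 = 20.37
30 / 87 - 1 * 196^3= -218356534 / 29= -7529535.66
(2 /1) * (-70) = -140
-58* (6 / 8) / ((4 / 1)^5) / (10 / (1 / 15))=-29 / 102400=-0.00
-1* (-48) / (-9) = -16 / 3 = -5.33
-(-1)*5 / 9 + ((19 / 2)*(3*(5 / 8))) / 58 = 7205 / 8352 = 0.86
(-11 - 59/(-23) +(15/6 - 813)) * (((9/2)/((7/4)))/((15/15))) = -2105.83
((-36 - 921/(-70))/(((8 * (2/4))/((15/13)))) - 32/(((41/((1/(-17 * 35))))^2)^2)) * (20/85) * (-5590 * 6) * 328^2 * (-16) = -64120164940520296788350976/716332232552125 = -89511768459.83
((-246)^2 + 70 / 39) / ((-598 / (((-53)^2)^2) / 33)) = -102426862523227 / 3887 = -26351135200.21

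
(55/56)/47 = 55/2632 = 0.02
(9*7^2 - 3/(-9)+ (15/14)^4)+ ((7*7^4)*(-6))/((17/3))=-33998267245/1959216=-17353.00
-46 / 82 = -23 / 41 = -0.56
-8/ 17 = -0.47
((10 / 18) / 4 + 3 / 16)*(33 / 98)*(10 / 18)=2585 / 42336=0.06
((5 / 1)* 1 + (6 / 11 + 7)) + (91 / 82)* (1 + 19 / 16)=216091 / 14432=14.97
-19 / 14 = -1.36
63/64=0.98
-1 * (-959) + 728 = 1687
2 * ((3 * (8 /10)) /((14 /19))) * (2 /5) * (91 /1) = 5928 /25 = 237.12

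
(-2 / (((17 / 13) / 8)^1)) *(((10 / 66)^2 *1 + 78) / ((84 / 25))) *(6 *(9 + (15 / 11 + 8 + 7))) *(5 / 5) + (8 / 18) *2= -43236.58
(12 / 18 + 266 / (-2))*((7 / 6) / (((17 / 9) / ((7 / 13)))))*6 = -58359 / 221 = -264.07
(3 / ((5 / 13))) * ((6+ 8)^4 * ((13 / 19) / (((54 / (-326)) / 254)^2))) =11128624515351616 / 23085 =482071670580.53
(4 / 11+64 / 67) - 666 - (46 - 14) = -513454 / 737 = -696.68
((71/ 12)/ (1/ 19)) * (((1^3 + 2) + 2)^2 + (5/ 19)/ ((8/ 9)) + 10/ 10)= 283787/ 96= 2956.11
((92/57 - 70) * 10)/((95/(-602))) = 4693192/1083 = 4333.51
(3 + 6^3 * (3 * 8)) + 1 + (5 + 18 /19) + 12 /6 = 98723 /19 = 5195.95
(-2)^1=-2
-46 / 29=-1.59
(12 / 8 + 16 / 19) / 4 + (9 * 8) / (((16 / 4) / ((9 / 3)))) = 8297 / 152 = 54.59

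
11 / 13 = 0.85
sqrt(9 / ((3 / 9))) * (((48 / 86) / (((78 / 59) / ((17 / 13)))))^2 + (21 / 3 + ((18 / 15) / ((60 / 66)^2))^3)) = 25660499726365449 * sqrt(3) / 825145140625000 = 53.86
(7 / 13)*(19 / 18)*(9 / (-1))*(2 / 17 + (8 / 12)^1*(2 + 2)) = -14.24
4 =4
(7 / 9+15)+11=241 / 9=26.78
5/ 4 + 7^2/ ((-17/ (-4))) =869/ 68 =12.78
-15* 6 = -90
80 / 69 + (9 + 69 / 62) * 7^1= 307801 / 4278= 71.95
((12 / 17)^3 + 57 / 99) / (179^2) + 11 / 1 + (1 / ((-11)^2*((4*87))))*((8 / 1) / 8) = 72914215247233 / 6628533268764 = 11.00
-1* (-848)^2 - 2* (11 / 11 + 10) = -719126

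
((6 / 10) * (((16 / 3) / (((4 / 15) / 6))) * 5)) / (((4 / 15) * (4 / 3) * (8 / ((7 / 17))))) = 14175 / 272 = 52.11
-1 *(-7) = 7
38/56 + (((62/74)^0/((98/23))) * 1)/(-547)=72705/107212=0.68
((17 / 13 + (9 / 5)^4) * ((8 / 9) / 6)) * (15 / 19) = 383672 / 277875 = 1.38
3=3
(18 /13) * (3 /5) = 54 /65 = 0.83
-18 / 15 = -6 / 5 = -1.20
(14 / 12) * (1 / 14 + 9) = 127 / 12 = 10.58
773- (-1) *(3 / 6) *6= 776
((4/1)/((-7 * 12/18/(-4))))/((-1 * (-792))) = 1/231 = 0.00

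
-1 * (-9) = 9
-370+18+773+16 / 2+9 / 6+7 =875 / 2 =437.50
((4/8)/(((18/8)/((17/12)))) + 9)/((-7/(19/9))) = -9557/3402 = -2.81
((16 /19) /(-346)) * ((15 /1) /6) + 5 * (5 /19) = 4305 /3287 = 1.31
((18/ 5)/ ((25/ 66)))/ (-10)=-594/ 625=-0.95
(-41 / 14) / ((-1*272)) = 41 / 3808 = 0.01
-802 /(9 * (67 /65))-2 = -53336 /603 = -88.45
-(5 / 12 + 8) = -101 / 12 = -8.42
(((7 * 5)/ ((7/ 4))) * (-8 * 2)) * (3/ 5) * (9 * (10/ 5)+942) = -184320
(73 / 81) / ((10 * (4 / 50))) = 1.13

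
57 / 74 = 0.77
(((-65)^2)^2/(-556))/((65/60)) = -4119375/139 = -29635.79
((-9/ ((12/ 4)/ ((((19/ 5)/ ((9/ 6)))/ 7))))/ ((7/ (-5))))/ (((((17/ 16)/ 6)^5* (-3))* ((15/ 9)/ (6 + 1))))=-309841625088/ 49694995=-6234.87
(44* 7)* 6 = 1848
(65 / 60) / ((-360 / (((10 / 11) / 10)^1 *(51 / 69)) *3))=-221 / 3278880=-0.00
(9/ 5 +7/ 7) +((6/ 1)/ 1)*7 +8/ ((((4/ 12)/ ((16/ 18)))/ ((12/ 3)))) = 1952/ 15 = 130.13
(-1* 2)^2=4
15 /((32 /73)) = 1095 /32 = 34.22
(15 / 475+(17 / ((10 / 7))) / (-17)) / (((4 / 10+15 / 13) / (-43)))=70993 / 3838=18.50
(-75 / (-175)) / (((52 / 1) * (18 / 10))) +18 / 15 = 6577 / 5460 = 1.20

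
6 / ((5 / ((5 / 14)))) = 3 / 7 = 0.43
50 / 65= 10 / 13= 0.77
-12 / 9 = -4 / 3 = -1.33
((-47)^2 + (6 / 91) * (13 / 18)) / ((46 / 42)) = 46390 / 23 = 2016.96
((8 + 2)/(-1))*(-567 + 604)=-370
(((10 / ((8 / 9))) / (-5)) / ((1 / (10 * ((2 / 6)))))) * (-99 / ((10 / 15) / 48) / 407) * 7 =919.46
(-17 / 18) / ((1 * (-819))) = 0.00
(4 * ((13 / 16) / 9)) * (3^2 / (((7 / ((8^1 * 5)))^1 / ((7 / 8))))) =16.25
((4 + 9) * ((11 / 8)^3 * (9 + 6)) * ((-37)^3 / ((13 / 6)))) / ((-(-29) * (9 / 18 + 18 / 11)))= -33372475785 / 174464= -191285.74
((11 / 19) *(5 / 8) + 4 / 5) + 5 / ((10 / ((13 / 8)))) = 3001 / 1520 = 1.97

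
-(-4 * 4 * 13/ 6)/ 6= 52/ 9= 5.78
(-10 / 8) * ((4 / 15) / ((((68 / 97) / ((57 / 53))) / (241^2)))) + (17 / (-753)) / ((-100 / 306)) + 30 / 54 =-6045142270919 / 203535900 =-29700.62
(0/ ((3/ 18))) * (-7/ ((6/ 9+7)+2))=0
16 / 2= 8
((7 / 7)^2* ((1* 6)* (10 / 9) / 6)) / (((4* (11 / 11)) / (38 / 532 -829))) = -58025 / 252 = -230.26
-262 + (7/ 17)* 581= -387/ 17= -22.76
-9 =-9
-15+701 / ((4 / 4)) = 686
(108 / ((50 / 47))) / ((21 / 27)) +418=95992 / 175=548.53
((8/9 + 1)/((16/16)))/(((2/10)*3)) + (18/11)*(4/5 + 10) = 30919/1485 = 20.82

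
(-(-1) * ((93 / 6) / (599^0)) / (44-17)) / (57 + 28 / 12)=31 / 3204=0.01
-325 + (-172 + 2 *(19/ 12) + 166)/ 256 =-499217/ 1536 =-325.01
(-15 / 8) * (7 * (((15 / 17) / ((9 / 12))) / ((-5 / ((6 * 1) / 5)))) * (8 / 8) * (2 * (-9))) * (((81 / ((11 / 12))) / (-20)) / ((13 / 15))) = 826686 / 2431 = 340.06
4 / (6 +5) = 4 / 11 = 0.36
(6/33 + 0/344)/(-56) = -1/308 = -0.00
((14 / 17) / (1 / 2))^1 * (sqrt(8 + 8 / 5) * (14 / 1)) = 71.45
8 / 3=2.67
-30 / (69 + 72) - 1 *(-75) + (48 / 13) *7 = 61487 / 611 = 100.63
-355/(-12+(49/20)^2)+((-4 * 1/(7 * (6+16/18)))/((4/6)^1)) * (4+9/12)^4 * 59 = -490147261847/133269248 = -3677.87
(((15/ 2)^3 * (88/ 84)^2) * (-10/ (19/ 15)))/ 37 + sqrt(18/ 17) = -3403125/ 34447 + 3 * sqrt(34)/ 17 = -97.76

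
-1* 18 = -18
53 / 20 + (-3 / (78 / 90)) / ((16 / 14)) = -197 / 520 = -0.38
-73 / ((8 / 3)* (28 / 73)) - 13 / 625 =-9994787 / 140000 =-71.39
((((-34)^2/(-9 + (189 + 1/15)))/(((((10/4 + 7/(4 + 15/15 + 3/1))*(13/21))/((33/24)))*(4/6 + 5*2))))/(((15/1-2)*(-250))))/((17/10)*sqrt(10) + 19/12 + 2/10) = 7143213/845298423580-3404709*sqrt(10)/422649211790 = -0.00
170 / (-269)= -170 / 269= -0.63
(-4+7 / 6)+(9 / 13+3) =67 / 78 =0.86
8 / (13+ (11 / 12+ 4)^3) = 13824 / 227843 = 0.06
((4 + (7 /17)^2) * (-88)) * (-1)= 106040 /289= 366.92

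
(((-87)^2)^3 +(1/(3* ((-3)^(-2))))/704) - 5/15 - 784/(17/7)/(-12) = 15568915121981209/35904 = 433626201035.57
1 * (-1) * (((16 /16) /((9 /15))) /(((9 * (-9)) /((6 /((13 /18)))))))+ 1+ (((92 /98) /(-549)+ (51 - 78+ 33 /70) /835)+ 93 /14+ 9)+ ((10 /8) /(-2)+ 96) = 1310020552573 /11680414200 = 112.16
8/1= 8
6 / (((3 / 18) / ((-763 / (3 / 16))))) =-146496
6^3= 216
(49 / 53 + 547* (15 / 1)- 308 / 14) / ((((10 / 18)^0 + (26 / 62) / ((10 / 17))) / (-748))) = -3573801.17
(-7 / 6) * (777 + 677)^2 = -7399406 / 3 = -2466468.67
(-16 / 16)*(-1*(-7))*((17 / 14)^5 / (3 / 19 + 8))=-26977283 / 11908960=-2.27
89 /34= 2.62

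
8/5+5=33/5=6.60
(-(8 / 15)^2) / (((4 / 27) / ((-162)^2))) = -1259712 / 25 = -50388.48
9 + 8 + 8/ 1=25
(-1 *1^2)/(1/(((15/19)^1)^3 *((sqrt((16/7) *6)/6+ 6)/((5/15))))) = -60750/6859 - 6750 *sqrt(42)/48013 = -9.77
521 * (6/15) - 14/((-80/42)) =863/4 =215.75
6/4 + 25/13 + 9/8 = 473/104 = 4.55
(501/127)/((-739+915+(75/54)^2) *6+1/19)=514026/139113895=0.00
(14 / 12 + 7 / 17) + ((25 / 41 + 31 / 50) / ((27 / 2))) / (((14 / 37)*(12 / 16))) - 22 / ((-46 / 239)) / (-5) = -9526532807 / 454478850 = -20.96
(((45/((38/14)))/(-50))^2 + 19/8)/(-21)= -179413/1516200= -0.12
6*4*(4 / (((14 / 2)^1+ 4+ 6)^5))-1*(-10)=14198666 / 1419857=10.00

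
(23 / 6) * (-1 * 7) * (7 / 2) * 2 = -1127 / 6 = -187.83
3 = 3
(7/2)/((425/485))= 679/170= 3.99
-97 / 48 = -2.02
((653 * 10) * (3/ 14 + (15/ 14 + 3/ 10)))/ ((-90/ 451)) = -10896611/ 210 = -51888.62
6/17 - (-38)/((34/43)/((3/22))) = 2583/374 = 6.91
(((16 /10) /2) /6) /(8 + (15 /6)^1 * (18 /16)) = 32 /2595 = 0.01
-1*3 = -3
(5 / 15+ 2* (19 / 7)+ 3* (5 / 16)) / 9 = 2251 / 3024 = 0.74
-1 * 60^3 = -216000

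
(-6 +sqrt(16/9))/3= -14/9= -1.56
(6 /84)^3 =1 /2744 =0.00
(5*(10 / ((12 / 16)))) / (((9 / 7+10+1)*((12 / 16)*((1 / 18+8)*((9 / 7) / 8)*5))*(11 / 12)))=50176 / 41151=1.22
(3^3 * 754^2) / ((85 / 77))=1181944764 / 85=13905232.52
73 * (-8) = -584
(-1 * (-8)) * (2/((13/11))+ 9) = 1112/13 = 85.54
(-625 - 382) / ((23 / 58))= -58406 / 23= -2539.39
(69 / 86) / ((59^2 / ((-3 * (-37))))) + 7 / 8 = 1078417 / 1197464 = 0.90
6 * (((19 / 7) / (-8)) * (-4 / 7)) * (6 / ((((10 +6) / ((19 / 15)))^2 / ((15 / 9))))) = 6859 / 94080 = 0.07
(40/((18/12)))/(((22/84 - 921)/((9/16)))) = -0.02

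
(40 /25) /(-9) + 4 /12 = 7 /45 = 0.16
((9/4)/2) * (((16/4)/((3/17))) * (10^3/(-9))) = -8500/3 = -2833.33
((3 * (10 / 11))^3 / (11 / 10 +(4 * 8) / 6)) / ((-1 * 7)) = -810000 / 1798181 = -0.45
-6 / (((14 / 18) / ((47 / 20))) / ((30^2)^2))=-102789000 / 7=-14684142.86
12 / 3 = 4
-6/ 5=-1.20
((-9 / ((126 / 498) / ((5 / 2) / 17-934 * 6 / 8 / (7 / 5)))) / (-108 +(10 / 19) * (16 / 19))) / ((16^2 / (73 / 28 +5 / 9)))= -1421487417275 / 695519440896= -2.04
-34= -34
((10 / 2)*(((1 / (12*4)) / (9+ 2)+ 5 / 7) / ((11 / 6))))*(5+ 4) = 119115 / 6776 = 17.58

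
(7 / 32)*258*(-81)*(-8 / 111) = 24381 / 74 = 329.47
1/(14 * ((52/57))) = 57/728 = 0.08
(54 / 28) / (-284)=-27 / 3976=-0.01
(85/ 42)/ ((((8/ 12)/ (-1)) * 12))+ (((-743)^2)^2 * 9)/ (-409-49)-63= -460794249649249/ 76944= -5988696320.04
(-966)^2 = 933156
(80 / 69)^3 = 512000 / 328509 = 1.56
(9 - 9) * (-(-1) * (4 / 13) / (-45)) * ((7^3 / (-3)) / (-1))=0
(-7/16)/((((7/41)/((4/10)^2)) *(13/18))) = -369/650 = -0.57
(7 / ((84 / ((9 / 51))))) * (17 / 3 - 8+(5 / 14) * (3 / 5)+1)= -47 / 2856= -0.02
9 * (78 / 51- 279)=-42453 / 17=-2497.24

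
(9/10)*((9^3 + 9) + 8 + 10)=3402/5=680.40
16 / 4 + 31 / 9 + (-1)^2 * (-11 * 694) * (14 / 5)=-21367.76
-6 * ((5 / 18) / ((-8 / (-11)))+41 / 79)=-10249 / 1896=-5.41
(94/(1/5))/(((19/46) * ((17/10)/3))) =648600/323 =2008.05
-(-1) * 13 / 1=13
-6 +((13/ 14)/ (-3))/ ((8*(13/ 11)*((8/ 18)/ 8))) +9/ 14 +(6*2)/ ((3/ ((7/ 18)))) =-2213/ 504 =-4.39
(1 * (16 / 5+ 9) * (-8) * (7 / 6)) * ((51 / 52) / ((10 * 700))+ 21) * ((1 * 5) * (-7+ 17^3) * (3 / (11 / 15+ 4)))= -3431406849849 / 92300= -37176672.26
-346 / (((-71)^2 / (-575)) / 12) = 473.60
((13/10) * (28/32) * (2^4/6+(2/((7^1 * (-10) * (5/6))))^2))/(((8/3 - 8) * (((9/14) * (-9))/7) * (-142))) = -5576207/1150200000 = -0.00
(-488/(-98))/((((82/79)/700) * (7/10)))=9638000/2009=4797.41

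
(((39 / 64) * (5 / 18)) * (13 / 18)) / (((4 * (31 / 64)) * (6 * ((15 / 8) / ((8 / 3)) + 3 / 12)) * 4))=0.00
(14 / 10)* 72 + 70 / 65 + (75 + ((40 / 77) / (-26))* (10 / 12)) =2655557 / 15015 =176.86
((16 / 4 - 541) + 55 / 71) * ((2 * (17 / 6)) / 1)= -647224 / 213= -3038.61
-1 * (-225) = 225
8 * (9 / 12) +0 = 6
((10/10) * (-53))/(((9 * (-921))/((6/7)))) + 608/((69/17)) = 149.80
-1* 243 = -243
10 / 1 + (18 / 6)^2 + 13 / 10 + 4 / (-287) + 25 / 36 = 1083853 / 51660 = 20.98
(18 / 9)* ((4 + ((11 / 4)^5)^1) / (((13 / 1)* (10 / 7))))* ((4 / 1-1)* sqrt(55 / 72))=1156029* sqrt(110) / 266240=45.54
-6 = -6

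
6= 6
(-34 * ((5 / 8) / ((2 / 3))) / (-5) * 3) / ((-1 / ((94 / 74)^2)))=-337977 / 10952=-30.86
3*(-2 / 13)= -6 / 13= -0.46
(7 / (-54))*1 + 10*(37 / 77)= 19441 / 4158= 4.68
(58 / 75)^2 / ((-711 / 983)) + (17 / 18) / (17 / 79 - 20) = -3644629979 / 4167348750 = -0.87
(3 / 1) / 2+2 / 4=2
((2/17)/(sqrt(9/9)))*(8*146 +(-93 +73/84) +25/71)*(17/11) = 195.68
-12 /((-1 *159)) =4 /53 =0.08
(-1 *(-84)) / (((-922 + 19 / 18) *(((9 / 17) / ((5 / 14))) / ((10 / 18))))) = -1700 / 49731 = -0.03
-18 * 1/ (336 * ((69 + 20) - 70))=-3/ 1064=-0.00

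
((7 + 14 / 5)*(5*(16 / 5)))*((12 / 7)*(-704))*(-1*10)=1892352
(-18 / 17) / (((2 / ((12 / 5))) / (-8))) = 864 / 85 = 10.16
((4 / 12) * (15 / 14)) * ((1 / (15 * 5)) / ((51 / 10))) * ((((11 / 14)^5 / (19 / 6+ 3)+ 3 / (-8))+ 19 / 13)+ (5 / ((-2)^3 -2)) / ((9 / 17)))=221943395 / 1246772571408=0.00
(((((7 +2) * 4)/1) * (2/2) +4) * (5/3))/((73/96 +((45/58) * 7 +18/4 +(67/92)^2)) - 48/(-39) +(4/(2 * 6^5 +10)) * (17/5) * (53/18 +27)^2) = 1340744981472000/266195635171861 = 5.04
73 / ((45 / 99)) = 803 / 5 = 160.60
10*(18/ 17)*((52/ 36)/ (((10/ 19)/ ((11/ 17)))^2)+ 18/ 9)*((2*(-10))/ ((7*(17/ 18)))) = -78339816/ 584647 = -134.00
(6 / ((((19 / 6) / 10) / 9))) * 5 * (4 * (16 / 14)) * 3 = 1555200 / 133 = 11693.23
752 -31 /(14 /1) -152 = 8369 /14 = 597.79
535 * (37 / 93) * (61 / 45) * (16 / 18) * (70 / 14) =9659960 / 7533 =1282.35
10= 10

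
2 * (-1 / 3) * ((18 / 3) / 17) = -4 / 17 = -0.24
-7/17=-0.41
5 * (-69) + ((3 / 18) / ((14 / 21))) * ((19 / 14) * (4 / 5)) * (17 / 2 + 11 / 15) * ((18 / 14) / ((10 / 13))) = -16699743 / 49000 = -340.81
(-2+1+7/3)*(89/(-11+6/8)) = -11.58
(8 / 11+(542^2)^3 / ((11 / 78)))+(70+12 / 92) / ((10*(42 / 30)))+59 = 57883330072111840691 / 322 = 179761894633887704.01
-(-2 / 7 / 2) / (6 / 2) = 1 / 21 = 0.05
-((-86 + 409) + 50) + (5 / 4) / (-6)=-8957 / 24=-373.21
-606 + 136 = -470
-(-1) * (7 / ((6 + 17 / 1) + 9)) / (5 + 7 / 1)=7 / 384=0.02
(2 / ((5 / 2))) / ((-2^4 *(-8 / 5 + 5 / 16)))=4 / 103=0.04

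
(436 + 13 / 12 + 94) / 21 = 6373 / 252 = 25.29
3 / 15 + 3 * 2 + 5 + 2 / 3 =178 / 15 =11.87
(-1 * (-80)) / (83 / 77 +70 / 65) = 80080 / 2157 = 37.13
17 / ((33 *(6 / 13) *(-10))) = -221 / 1980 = -0.11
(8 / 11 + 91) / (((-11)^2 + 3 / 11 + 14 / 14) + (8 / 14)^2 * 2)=0.75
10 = 10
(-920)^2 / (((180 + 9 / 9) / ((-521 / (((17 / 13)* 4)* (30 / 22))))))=-3152966960 / 9231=-341562.88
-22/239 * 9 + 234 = 55728/239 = 233.17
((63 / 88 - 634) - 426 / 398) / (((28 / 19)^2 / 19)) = -76195362085 / 13729408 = -5549.79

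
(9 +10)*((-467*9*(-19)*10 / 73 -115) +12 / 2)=15021647 / 73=205775.99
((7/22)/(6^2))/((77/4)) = 1/2178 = 0.00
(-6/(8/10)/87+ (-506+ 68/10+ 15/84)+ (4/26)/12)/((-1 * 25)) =19.96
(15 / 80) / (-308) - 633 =-3119427 / 4928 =-633.00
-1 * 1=-1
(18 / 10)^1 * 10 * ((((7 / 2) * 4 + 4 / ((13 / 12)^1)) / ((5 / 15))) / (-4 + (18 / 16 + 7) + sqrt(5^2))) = 99360 / 949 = 104.70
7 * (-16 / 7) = -16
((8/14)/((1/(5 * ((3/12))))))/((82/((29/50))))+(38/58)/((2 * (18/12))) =111583/499380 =0.22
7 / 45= 0.16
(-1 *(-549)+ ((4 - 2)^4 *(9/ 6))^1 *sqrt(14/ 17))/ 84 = 2 *sqrt(238)/ 119+ 183/ 28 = 6.79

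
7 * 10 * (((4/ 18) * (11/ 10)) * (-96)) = -4928/ 3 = -1642.67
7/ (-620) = -7/ 620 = -0.01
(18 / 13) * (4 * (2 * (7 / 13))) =1008 / 169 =5.96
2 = 2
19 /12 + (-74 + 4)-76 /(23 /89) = -100051 /276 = -362.50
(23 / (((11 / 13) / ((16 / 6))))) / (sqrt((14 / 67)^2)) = 80132 / 231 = 346.89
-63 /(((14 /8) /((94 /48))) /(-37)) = 5217 /2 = 2608.50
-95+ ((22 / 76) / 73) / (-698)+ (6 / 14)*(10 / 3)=-1268245137 / 13553764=-93.57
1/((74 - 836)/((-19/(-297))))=-19/226314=-0.00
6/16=3/8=0.38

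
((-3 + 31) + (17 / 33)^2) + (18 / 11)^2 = 33697 / 1089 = 30.94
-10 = -10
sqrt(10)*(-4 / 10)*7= -14*sqrt(10) / 5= -8.85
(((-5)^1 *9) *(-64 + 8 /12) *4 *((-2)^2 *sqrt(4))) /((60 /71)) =107920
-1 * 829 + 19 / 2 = -1639 / 2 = -819.50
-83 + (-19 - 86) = -188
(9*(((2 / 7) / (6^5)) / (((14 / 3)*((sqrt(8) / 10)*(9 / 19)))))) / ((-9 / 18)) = -0.00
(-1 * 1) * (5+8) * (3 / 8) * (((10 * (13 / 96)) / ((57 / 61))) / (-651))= 51545 / 4749696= 0.01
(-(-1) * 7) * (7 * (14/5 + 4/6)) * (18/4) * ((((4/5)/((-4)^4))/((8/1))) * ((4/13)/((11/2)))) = 147/8800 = 0.02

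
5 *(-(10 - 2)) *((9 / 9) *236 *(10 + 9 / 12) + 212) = -109960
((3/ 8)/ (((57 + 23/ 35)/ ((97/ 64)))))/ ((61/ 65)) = 662025/ 63026176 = 0.01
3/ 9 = 1/ 3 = 0.33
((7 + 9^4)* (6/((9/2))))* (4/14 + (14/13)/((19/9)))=36150272/5187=6969.40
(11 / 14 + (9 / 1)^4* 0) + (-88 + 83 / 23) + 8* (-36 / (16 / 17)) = -125453 / 322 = -389.61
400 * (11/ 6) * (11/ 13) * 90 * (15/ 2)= 5445000/ 13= 418846.15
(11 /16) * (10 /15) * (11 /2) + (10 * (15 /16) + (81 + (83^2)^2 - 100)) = 47458313.90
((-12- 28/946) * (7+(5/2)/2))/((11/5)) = -42675/946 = -45.11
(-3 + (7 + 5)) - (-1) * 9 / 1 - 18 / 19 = 324 / 19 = 17.05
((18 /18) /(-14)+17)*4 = 474 /7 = 67.71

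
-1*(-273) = 273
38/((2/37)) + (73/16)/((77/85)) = 708.04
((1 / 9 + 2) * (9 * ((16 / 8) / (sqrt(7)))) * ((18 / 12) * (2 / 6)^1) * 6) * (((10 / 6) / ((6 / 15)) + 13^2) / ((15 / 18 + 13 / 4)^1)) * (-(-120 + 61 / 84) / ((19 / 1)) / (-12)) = -10409741 * sqrt(7) / 28812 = -955.91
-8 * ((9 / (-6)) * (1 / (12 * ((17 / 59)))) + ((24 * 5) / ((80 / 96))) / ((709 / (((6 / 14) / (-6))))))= 302609 / 84371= 3.59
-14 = -14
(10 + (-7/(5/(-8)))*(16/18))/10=449/225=2.00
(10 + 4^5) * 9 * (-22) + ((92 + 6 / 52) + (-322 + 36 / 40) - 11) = -13323179 / 65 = -204971.98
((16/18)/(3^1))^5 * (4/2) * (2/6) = 65536/43046721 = 0.00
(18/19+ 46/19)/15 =64/285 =0.22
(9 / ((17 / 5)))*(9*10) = 4050 / 17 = 238.24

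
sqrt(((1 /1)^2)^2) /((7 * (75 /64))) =64 /525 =0.12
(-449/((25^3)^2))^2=201601/59604644775390625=0.00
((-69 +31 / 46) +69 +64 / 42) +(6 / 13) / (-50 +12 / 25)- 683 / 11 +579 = 44386688413 / 85507422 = 519.10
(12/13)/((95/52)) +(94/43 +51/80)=217571/65360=3.33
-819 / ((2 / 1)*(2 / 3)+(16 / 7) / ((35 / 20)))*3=-361179 / 388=-930.87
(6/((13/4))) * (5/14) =60/91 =0.66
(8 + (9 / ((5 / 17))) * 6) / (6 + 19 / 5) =958 / 49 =19.55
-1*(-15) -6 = 9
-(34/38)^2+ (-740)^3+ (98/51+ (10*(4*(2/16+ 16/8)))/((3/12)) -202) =-7460576502643/18411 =-405223860.88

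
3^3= 27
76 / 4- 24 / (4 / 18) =-89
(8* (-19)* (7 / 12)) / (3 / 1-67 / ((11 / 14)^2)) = 32186 / 38307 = 0.84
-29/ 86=-0.34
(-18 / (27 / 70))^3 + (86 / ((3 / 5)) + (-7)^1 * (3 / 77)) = -30141511 / 297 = -101486.57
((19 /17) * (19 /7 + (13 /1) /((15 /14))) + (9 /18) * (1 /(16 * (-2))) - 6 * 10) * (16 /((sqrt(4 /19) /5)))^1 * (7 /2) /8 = -4960441 * sqrt(19) /6528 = -3312.20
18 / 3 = 6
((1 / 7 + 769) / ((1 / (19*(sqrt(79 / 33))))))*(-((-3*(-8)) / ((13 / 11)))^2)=-216049152*sqrt(2607) / 1183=-9324774.48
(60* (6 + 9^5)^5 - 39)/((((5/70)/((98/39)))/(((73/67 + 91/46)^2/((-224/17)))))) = -1069747875516322067770389488986803775/987867296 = -1082886213409297910162206000.00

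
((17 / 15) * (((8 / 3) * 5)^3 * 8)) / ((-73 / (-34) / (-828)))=-5445222400 / 657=-8288009.74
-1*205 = -205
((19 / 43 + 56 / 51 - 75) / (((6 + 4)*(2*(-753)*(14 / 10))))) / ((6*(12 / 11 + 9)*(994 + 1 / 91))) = 311311 / 5377354729020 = 0.00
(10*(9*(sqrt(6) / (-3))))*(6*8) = -3527.27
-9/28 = -0.32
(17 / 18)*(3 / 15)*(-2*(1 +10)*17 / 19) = -3179 / 855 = -3.72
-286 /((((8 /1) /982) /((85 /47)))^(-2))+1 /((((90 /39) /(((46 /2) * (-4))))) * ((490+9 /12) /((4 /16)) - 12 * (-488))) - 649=-26517055381504823 /40857642447825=-649.01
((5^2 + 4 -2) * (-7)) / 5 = -189 / 5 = -37.80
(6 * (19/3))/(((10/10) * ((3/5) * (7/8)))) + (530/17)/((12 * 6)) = 311935/4284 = 72.81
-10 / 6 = -5 / 3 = -1.67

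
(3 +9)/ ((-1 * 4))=-3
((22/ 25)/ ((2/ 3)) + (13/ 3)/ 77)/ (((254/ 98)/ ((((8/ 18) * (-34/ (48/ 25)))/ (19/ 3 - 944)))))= 472906/ 106103547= 0.00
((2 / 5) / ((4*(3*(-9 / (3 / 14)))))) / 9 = -1 / 11340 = -0.00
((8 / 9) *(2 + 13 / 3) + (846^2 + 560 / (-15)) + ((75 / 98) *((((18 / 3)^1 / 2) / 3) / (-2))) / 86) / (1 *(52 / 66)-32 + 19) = -58604.42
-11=-11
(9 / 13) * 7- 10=-67 / 13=-5.15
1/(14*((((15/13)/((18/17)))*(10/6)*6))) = 39/5950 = 0.01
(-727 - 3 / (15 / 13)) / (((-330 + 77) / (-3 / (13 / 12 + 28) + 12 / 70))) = 3042432 / 15451975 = 0.20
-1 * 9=-9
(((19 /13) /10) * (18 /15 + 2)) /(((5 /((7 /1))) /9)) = 9576 /1625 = 5.89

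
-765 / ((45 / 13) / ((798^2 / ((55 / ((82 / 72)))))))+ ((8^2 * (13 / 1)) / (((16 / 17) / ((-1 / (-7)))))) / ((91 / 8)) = -7853691501 / 2695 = -2914171.24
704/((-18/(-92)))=3598.22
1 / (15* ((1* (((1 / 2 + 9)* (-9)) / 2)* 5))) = -4 / 12825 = -0.00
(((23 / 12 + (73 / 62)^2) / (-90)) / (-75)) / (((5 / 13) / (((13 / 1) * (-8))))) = -1287442 / 9730125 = -0.13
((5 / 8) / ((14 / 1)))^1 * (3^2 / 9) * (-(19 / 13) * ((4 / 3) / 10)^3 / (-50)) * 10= 19 / 614250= 0.00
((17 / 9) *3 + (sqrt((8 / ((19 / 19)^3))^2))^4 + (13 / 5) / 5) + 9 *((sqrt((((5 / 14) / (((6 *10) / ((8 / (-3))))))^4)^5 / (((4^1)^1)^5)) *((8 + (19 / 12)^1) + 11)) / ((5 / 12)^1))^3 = 1783813066544204931486851427759381546945756900310858782025314343 / 434844440658690551580665456738369182032775259774671097856000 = 4102.19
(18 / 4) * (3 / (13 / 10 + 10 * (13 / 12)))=405 / 364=1.11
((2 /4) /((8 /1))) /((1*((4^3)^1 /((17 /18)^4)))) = 83521 /107495424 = 0.00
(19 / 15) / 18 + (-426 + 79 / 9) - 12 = -115871 / 270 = -429.15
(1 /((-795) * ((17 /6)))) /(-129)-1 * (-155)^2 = -13962008623 /581145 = -24025.00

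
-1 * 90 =-90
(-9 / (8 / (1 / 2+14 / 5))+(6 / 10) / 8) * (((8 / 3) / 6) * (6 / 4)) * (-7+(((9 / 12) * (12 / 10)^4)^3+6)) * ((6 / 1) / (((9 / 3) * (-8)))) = 65396374031 / 39062500000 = 1.67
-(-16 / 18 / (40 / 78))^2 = -676 / 225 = -3.00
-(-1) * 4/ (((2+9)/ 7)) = 28/ 11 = 2.55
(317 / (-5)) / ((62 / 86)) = -13631 / 155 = -87.94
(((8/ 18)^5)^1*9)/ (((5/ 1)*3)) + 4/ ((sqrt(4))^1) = 197854/ 98415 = 2.01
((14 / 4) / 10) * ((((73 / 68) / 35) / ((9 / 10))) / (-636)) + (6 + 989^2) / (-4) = -951795821233 / 3892320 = -244531.75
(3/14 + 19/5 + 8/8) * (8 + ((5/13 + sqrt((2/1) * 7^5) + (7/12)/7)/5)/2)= 112977/2800 + 2457 * sqrt(14)/100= 132.28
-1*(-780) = 780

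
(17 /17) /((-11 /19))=-19 /11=-1.73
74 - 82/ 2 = 33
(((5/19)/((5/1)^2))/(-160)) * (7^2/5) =-49/76000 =-0.00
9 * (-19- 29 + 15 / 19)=-424.89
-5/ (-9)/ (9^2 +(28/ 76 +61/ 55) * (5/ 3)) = 0.01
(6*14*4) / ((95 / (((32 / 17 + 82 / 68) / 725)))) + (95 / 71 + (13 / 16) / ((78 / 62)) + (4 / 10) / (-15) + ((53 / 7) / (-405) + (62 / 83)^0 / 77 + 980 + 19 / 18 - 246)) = 244571087917549 / 331836840720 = 737.02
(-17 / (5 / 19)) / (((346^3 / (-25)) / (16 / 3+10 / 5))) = 17765 / 62132604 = 0.00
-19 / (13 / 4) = -76 / 13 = -5.85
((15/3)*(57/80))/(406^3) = 57/1070774656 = 0.00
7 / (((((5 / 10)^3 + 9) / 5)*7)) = 40 / 73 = 0.55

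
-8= -8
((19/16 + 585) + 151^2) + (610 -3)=23994.19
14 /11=1.27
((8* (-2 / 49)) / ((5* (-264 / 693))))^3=216 / 42875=0.01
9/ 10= 0.90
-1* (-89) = 89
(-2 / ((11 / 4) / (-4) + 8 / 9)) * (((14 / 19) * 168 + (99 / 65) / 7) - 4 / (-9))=-309854368 / 250705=-1235.93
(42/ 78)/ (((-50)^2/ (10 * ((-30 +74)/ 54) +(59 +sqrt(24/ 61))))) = 7 * sqrt(366)/ 991250 +12691/ 877500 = 0.01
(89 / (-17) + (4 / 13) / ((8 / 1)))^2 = 5276209 / 195364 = 27.01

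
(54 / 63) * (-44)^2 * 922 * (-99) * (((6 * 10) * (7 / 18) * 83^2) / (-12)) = 2028973631520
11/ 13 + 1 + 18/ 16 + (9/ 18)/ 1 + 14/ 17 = 7593/ 1768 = 4.29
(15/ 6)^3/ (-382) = -125/ 3056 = -0.04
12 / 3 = 4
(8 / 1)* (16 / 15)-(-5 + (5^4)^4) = -2288818359172 / 15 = -152587890611.47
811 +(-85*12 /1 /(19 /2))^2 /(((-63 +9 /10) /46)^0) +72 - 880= 4162683 /361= 11530.98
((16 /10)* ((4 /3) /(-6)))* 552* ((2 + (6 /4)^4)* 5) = -20792 /3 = -6930.67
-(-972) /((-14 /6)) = -2916 /7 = -416.57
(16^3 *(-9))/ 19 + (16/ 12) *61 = -105956/ 57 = -1858.88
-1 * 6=-6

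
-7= -7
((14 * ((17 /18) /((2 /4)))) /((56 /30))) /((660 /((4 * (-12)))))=-34 /33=-1.03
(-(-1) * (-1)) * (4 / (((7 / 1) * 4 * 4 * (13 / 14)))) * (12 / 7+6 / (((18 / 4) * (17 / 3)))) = -116 / 1547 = -0.07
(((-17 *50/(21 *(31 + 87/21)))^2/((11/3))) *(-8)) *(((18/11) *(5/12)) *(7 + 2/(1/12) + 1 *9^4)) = -23813600000/1830609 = -13008.57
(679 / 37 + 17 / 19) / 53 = 13530 / 37259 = 0.36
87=87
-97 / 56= -1.73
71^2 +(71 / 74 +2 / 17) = 6342933 / 1258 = 5042.08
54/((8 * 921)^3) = 1/7407217408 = 0.00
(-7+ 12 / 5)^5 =-6436343 / 3125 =-2059.63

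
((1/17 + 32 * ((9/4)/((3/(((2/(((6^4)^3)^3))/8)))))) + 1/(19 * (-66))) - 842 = -5142462485271626349184516802736671/6107858551506145465924822499328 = -841.94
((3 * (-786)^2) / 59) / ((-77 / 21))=-5560164 / 649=-8567.28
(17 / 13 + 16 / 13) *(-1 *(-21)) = 693 / 13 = 53.31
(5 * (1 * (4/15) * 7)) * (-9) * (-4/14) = 24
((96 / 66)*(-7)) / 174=-56 / 957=-0.06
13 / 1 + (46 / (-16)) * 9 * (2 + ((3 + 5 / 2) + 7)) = -5795 / 16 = -362.19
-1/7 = -0.14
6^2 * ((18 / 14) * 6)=1944 / 7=277.71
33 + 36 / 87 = 969 / 29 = 33.41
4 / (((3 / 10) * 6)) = 20 / 9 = 2.22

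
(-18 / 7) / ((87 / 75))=-450 / 203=-2.22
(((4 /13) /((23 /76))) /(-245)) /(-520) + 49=233317213 /4761575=49.00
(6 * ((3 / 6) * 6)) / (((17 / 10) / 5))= 900 / 17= 52.94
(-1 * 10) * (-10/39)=100/39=2.56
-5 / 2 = -2.50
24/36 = 2/3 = 0.67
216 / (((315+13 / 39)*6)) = 54 / 473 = 0.11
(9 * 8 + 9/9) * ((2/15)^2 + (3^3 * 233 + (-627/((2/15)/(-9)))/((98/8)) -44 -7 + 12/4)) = 7805125033/11025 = 707947.85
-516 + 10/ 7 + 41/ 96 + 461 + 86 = 22079/ 672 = 32.86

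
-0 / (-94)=0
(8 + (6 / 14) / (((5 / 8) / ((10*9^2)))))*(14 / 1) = 7888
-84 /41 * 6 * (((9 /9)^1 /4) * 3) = -9.22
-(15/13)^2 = -1.33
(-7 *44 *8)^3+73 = -14959673271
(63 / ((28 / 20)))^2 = 2025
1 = 1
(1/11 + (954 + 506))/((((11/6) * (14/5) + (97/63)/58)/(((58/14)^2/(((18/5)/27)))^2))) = 4688810.58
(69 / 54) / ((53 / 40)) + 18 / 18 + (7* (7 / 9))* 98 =255443 / 477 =535.52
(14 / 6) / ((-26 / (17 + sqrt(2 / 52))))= -1.54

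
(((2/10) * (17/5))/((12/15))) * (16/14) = 0.97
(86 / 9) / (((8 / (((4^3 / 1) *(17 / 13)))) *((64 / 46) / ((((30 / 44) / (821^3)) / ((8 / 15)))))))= 420325 / 2532301936736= 0.00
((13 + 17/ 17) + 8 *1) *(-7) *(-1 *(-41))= -6314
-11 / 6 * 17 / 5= -187 / 30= -6.23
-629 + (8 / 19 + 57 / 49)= -584124 / 931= -627.42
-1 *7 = -7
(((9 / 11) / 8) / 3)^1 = 3 / 88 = 0.03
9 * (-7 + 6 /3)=-45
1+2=3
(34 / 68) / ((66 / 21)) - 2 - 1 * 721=-31805 / 44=-722.84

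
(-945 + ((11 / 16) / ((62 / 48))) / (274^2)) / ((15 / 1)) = -1466234269 / 23273560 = -63.00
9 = 9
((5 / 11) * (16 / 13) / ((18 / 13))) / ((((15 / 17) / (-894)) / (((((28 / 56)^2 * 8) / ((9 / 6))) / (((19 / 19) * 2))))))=-81056 / 297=-272.92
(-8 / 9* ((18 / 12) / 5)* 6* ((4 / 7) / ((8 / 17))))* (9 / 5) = -612 / 175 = -3.50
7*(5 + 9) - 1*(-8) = 106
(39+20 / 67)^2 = 6932689 / 4489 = 1544.37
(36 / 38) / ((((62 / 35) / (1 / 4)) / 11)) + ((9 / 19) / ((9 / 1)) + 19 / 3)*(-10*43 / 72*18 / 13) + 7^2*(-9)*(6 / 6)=-3479833 / 7068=-492.34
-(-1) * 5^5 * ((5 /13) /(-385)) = -3125 /1001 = -3.12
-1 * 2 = -2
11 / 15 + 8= 8.73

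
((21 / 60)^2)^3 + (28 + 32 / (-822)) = 27.96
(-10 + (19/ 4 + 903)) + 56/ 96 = 2695/ 3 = 898.33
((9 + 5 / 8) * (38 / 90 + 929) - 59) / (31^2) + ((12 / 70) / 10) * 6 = 14152217 / 1513575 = 9.35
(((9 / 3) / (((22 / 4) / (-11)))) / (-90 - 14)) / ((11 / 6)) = 9 / 286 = 0.03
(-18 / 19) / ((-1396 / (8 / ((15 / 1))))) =12 / 33155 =0.00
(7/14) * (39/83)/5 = 39/830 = 0.05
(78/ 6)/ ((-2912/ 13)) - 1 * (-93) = 20819/ 224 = 92.94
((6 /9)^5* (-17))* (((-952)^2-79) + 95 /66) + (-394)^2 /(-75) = -407129371828 /200475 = -2030823.65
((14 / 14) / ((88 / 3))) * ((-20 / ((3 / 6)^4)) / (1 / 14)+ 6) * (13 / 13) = -6711 / 44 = -152.52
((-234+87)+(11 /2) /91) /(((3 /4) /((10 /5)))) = -106972 /273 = -391.84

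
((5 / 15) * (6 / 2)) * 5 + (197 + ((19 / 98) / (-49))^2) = 4657959569 / 23059204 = 202.00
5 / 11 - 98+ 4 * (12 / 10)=-92.75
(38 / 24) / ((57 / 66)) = 11 / 6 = 1.83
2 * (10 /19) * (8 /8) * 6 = 120 /19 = 6.32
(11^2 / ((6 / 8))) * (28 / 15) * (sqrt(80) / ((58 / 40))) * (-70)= -15178240 * sqrt(5) / 261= -130036.69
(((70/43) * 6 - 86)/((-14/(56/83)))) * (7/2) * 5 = 229460/3569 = 64.29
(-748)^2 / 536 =69938 / 67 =1043.85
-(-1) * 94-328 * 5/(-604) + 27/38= 559029/5738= 97.43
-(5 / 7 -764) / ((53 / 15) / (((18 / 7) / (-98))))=-721305 / 127253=-5.67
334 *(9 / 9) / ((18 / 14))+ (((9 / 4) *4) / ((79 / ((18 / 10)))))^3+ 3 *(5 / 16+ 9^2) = 4470399510629 / 8874702000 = 503.72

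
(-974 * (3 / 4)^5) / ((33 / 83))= -3274101 / 5632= -581.34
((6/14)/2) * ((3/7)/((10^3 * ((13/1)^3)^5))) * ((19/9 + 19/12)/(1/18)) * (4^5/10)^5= 0.00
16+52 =68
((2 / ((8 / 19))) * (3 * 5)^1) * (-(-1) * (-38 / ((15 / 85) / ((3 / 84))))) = -30685 / 56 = -547.95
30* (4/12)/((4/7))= 35/2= 17.50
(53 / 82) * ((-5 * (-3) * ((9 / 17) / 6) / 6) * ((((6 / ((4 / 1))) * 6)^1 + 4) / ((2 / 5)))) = 51675 / 11152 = 4.63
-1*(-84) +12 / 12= 85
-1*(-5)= 5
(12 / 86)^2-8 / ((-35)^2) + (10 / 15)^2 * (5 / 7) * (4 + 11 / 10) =11089474 / 6795075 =1.63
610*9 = 5490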